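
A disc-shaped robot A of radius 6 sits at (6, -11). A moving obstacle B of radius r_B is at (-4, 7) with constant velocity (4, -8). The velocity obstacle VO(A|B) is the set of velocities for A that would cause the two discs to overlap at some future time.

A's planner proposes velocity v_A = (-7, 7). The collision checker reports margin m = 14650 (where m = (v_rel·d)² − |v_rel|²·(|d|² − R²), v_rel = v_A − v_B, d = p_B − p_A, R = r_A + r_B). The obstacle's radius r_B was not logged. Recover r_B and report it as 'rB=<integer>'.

m = 14650
d = (-10, 18);  v_rel = (-11, 15),  |v_rel|² = 346
v_rel×d = (-11)·(18) − (15)·(-10) = -48
since m = R²·346 − (-48)²:  R² = (2304 + 14650) / 346 = 49
R = √49 = 7  ⇒  r_B = 7 − 6 = 1

rB=1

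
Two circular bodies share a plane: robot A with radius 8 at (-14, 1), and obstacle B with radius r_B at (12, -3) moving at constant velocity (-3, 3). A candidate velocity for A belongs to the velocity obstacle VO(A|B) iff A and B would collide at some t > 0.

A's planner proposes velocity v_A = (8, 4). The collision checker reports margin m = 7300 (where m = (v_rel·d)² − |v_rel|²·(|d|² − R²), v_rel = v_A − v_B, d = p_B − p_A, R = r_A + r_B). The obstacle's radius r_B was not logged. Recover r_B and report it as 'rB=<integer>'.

m = 7300
d = (26, -4);  v_rel = (11, 1),  |v_rel|² = 122
v_rel×d = (11)·(-4) − (1)·(26) = -70
since m = R²·122 − (-70)²:  R² = (4900 + 7300) / 122 = 100
R = √100 = 10  ⇒  r_B = 10 − 8 = 2

rB=2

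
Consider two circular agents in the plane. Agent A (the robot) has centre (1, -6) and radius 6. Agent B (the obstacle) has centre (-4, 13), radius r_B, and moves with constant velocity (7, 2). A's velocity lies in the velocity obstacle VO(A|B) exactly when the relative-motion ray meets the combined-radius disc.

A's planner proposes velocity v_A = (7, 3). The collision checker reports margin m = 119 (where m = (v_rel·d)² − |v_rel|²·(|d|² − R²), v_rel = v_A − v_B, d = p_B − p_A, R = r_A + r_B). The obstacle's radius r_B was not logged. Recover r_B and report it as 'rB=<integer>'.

m = 119
d = (-5, 19);  v_rel = (0, 1),  |v_rel|² = 1
v_rel×d = (0)·(19) − (1)·(-5) = 5
since m = R²·1 − 5²:  R² = (25 + 119) / 1 = 144
R = √144 = 12  ⇒  r_B = 12 − 6 = 6

rB=6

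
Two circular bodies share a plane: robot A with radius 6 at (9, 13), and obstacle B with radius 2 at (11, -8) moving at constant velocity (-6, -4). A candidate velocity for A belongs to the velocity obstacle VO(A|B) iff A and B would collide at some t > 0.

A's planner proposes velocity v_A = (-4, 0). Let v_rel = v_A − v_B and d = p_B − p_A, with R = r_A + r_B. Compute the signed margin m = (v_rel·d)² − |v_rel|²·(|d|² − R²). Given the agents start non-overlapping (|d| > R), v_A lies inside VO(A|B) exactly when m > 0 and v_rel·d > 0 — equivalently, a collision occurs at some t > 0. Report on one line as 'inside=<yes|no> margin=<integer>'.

d = (2, -21),  |d|² = 445;  R = 6+2 = 8,  c = 445−8² = 381
v_rel = (2, 4),  |v_rel|² = 20;  v_rel·d = (2)·(2) + (4)·(-21) = -80
20·t² + 160·t + 381 = 0  ⇒  m = (-80)² − 20·381 = -1220
m = -1220 < 0,  v_rel·d = -80 < 0  ⇒  outside

inside=no margin=-1220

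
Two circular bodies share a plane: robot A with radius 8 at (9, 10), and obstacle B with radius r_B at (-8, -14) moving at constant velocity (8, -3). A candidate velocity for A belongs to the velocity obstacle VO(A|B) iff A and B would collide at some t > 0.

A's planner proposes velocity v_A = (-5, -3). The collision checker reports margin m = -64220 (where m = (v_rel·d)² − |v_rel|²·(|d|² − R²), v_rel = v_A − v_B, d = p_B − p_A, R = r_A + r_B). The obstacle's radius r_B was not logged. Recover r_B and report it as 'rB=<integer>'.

m = -64220
d = (-17, -24);  v_rel = (-13, 0),  |v_rel|² = 169
v_rel×d = (-13)·(-24) − (0)·(-17) = 312
since m = R²·169 − 312²:  R² = (97344 + -64220) / 169 = 196
R = √196 = 14  ⇒  r_B = 14 − 8 = 6

rB=6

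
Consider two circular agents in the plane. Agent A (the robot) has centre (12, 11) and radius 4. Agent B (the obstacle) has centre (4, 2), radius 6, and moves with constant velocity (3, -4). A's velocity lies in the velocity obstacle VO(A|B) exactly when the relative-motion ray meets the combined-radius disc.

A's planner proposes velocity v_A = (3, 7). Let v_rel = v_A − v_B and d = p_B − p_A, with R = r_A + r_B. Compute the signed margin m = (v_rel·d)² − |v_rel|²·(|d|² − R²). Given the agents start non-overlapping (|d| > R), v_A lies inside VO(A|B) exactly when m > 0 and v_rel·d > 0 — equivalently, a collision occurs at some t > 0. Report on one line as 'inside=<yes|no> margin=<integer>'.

d = (-8, -9),  |d|² = 145;  R = 4+6 = 10,  c = 145−10² = 45
v_rel = (0, 11),  |v_rel|² = 121;  v_rel·d = (0)·(-8) + (11)·(-9) = -99
121·t² + 198·t + 45 = 0  ⇒  m = (-99)² − 121·45 = 4356
m = 4356 > 0,  v_rel·d = -99 < 0  ⇒  outside

inside=no margin=4356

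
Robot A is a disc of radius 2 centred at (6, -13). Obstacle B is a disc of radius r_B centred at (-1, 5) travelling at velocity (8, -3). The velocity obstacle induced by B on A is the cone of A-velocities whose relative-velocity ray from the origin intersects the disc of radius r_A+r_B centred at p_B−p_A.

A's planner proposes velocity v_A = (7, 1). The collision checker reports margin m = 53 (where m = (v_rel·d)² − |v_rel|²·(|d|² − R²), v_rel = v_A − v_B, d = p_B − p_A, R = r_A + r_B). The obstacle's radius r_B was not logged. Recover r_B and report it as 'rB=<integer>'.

m = 53
d = (-7, 18);  v_rel = (-1, 4),  |v_rel|² = 17
v_rel×d = (-1)·(18) − (4)·(-7) = 10
since m = R²·17 − 10²:  R² = (100 + 53) / 17 = 9
R = √9 = 3  ⇒  r_B = 3 − 2 = 1

rB=1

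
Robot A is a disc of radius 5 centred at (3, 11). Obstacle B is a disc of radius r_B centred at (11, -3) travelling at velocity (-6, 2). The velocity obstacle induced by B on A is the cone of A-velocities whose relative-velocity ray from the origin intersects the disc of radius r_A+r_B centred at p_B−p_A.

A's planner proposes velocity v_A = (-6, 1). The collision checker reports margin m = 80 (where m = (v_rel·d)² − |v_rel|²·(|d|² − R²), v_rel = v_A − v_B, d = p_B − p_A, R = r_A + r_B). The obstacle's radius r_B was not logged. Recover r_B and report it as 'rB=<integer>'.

m = 80
d = (8, -14);  v_rel = (0, -1),  |v_rel|² = 1
v_rel×d = (0)·(-14) − (-1)·(8) = 8
since m = R²·1 − 8²:  R² = (64 + 80) / 1 = 144
R = √144 = 12  ⇒  r_B = 12 − 5 = 7

rB=7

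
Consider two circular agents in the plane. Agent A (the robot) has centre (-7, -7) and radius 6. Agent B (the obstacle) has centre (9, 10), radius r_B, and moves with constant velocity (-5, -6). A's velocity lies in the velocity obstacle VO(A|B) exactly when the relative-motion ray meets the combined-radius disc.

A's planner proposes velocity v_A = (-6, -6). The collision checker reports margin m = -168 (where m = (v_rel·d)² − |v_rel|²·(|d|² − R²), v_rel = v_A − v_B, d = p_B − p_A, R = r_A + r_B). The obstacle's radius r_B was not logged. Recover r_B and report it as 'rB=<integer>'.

m = -168
d = (16, 17);  v_rel = (-1, 0),  |v_rel|² = 1
v_rel×d = (-1)·(17) − (0)·(16) = -17
since m = R²·1 − (-17)²:  R² = (289 + -168) / 1 = 121
R = √121 = 11  ⇒  r_B = 11 − 6 = 5

rB=5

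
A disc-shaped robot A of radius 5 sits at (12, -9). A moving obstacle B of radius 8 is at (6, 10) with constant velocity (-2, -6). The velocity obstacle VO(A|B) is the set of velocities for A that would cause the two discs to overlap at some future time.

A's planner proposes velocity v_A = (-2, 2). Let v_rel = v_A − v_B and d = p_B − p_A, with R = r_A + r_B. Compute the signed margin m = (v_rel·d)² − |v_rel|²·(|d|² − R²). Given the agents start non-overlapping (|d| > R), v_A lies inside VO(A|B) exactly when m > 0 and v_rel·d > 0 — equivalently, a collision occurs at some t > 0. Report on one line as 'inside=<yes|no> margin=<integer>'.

d = (-6, 19),  |d|² = 397;  R = 5+8 = 13,  c = 397−13² = 228
v_rel = (0, 8),  |v_rel|² = 64;  v_rel·d = (0)·(-6) + (8)·(19) = 152
64·t² − 304·t + 228 = 0  ⇒  m = 152² − 64·228 = 8512
m = 8512 > 0,  v_rel·d = 152 > 0  ⇒  inside

inside=yes margin=8512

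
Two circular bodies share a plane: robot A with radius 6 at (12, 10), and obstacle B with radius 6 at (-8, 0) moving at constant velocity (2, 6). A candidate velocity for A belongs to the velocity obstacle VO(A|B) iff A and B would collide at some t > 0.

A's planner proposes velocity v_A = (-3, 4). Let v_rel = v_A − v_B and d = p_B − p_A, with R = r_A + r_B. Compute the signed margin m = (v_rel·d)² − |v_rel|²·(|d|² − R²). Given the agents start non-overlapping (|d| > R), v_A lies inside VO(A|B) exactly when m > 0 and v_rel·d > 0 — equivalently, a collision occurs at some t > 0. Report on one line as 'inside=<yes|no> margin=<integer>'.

d = (-20, -10),  |d|² = 500;  R = 6+6 = 12,  c = 500−12² = 356
v_rel = (-5, -2),  |v_rel|² = 29;  v_rel·d = (-5)·(-20) + (-2)·(-10) = 120
29·t² − 240·t + 356 = 0  ⇒  m = 120² − 29·356 = 4076
m = 4076 > 0,  v_rel·d = 120 > 0  ⇒  inside

inside=yes margin=4076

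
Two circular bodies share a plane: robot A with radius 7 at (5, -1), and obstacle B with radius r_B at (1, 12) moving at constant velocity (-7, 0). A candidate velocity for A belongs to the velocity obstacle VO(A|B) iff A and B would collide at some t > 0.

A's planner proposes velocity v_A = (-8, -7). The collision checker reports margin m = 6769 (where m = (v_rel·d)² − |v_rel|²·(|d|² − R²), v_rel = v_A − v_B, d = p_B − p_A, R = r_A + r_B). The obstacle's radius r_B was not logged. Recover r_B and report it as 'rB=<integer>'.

m = 6769
d = (-4, 13);  v_rel = (-1, -7),  |v_rel|² = 50
v_rel×d = (-1)·(13) − (-7)·(-4) = -41
since m = R²·50 − (-41)²:  R² = (1681 + 6769) / 50 = 169
R = √169 = 13  ⇒  r_B = 13 − 7 = 6

rB=6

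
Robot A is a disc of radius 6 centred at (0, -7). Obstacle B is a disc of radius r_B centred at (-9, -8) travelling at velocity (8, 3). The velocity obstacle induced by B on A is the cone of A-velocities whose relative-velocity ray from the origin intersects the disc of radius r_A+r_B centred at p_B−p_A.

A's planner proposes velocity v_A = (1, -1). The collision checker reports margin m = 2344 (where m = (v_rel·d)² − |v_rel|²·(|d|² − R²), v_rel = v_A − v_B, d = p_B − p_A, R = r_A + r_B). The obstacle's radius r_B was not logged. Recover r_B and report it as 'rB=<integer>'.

m = 2344
d = (-9, -1);  v_rel = (-7, -4),  |v_rel|² = 65
v_rel×d = (-7)·(-1) − (-4)·(-9) = -29
since m = R²·65 − (-29)²:  R² = (841 + 2344) / 65 = 49
R = √49 = 7  ⇒  r_B = 7 − 6 = 1

rB=1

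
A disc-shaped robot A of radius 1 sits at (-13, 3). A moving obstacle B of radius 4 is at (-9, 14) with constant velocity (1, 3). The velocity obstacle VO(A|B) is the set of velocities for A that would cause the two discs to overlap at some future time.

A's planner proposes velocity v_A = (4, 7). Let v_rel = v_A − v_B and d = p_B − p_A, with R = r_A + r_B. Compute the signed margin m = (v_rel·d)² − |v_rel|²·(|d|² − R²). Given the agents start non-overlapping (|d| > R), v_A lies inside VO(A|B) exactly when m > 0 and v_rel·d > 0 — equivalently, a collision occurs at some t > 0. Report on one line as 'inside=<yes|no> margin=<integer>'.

d = (4, 11),  |d|² = 137;  R = 1+4 = 5,  c = 137−5² = 112
v_rel = (3, 4),  |v_rel|² = 25;  v_rel·d = (3)·(4) + (4)·(11) = 56
25·t² − 112·t + 112 = 0  ⇒  m = 56² − 25·112 = 336
m = 336 > 0,  v_rel·d = 56 > 0  ⇒  inside

inside=yes margin=336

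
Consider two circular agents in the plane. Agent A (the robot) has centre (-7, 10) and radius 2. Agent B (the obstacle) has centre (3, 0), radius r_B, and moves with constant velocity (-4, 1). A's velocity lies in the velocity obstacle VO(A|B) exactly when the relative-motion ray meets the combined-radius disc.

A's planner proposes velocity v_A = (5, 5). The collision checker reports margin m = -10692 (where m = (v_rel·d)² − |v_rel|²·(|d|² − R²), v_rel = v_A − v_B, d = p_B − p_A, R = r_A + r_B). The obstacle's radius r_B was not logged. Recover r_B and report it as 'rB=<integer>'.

m = -10692
d = (10, -10);  v_rel = (9, 4),  |v_rel|² = 97
v_rel×d = (9)·(-10) − (4)·(10) = -130
since m = R²·97 − (-130)²:  R² = (16900 + -10692) / 97 = 64
R = √64 = 8  ⇒  r_B = 8 − 2 = 6

rB=6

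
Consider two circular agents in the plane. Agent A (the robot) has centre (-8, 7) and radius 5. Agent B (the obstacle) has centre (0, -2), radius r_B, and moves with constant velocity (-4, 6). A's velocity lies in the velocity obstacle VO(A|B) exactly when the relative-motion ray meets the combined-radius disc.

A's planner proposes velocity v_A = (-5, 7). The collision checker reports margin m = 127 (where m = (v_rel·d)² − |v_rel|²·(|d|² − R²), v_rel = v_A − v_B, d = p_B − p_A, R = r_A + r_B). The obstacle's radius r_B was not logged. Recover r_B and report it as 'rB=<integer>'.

m = 127
d = (8, -9);  v_rel = (-1, 1),  |v_rel|² = 2
v_rel×d = (-1)·(-9) − (1)·(8) = 1
since m = R²·2 − 1²:  R² = (1 + 127) / 2 = 64
R = √64 = 8  ⇒  r_B = 8 − 5 = 3

rB=3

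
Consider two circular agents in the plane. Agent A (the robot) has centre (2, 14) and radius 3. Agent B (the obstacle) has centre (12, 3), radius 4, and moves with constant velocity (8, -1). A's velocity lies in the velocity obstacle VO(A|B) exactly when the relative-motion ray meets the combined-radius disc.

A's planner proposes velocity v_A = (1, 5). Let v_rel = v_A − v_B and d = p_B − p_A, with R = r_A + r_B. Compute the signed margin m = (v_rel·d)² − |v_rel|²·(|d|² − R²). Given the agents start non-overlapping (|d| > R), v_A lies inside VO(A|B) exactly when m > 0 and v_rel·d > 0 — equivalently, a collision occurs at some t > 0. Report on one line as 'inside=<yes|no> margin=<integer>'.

d = (10, -11),  |d|² = 221;  R = 3+4 = 7,  c = 221−7² = 172
v_rel = (-7, 6),  |v_rel|² = 85;  v_rel·d = (-7)·(10) + (6)·(-11) = -136
85·t² + 272·t + 172 = 0  ⇒  m = (-136)² − 85·172 = 3876
m = 3876 > 0,  v_rel·d = -136 < 0  ⇒  outside

inside=no margin=3876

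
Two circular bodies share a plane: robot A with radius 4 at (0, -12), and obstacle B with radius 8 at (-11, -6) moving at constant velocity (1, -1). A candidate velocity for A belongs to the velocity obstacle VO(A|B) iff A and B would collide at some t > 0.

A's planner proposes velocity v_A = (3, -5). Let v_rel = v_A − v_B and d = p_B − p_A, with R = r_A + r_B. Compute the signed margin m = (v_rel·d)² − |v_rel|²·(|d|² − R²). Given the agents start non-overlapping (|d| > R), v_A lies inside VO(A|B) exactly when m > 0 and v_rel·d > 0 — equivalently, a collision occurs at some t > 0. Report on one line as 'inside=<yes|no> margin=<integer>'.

d = (-11, 6),  |d|² = 157;  R = 4+8 = 12,  c = 157−12² = 13
v_rel = (2, -4),  |v_rel|² = 20;  v_rel·d = (2)·(-11) + (-4)·(6) = -46
20·t² + 92·t + 13 = 0  ⇒  m = (-46)² − 20·13 = 1856
m = 1856 > 0,  v_rel·d = -46 < 0  ⇒  outside

inside=no margin=1856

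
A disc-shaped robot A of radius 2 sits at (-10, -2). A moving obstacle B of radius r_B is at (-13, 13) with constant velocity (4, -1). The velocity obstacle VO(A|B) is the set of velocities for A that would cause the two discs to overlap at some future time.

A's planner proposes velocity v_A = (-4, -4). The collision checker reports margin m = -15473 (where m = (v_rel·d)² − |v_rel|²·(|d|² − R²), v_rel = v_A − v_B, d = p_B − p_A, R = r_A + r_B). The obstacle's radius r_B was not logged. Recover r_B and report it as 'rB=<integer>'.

m = -15473
d = (-3, 15);  v_rel = (-8, -3),  |v_rel|² = 73
v_rel×d = (-8)·(15) − (-3)·(-3) = -129
since m = R²·73 − (-129)²:  R² = (16641 + -15473) / 73 = 16
R = √16 = 4  ⇒  r_B = 4 − 2 = 2

rB=2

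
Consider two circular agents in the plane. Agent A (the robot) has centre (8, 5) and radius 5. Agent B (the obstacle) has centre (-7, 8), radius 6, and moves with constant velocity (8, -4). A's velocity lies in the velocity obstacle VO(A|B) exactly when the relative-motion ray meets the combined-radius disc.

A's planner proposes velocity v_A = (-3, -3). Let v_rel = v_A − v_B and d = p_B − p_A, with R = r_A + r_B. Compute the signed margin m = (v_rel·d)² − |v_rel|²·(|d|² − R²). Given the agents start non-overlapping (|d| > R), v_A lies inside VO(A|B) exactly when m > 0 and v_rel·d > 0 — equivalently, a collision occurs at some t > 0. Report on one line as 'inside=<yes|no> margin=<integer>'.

d = (-15, 3),  |d|² = 234;  R = 5+6 = 11,  c = 234−11² = 113
v_rel = (-11, 1),  |v_rel|² = 122;  v_rel·d = (-11)·(-15) + (1)·(3) = 168
122·t² − 336·t + 113 = 0  ⇒  m = 168² − 122·113 = 14438
m = 14438 > 0,  v_rel·d = 168 > 0  ⇒  inside

inside=yes margin=14438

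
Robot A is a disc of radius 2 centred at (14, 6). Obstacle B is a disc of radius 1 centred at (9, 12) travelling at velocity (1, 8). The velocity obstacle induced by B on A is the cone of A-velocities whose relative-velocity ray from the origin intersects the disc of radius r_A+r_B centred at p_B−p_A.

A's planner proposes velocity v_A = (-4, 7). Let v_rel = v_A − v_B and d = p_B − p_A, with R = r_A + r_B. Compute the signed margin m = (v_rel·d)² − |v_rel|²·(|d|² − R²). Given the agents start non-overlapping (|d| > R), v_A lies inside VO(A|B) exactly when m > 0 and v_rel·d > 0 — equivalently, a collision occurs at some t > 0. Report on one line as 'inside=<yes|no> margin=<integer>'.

d = (-5, 6),  |d|² = 61;  R = 2+1 = 3,  c = 61−3² = 52
v_rel = (-5, -1),  |v_rel|² = 26;  v_rel·d = (-5)·(-5) + (-1)·(6) = 19
26·t² − 38·t + 52 = 0  ⇒  m = 19² − 26·52 = -991
m = -991 < 0,  v_rel·d = 19 > 0  ⇒  outside

inside=no margin=-991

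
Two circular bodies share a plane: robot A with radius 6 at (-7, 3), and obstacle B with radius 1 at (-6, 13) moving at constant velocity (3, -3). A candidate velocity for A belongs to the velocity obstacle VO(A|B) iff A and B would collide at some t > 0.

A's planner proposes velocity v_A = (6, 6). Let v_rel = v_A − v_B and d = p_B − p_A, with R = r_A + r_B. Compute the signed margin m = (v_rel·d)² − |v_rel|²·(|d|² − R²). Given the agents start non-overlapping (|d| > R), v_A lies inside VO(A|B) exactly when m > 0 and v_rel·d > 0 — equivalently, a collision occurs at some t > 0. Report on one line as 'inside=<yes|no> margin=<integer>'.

d = (1, 10),  |d|² = 101;  R = 6+1 = 7,  c = 101−7² = 52
v_rel = (3, 9),  |v_rel|² = 90;  v_rel·d = (3)·(1) + (9)·(10) = 93
90·t² − 186·t + 52 = 0  ⇒  m = 93² − 90·52 = 3969
m = 3969 > 0,  v_rel·d = 93 > 0  ⇒  inside

inside=yes margin=3969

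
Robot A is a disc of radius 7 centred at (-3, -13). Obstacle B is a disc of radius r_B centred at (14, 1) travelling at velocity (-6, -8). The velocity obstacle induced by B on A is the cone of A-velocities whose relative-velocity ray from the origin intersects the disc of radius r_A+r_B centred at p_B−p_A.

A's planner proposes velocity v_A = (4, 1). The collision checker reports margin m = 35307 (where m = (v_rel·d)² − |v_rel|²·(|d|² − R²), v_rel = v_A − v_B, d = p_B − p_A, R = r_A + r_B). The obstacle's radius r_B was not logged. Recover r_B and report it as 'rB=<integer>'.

m = 35307
d = (17, 14);  v_rel = (10, 9),  |v_rel|² = 181
v_rel×d = (10)·(14) − (9)·(17) = -13
since m = R²·181 − (-13)²:  R² = (169 + 35307) / 181 = 196
R = √196 = 14  ⇒  r_B = 14 − 7 = 7

rB=7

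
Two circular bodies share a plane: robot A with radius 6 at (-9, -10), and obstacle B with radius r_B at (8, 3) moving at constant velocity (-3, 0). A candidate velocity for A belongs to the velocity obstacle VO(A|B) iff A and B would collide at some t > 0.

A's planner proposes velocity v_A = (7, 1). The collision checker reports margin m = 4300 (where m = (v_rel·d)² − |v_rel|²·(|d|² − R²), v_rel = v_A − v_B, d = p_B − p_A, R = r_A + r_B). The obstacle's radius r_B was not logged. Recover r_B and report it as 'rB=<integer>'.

m = 4300
d = (17, 13);  v_rel = (10, 1),  |v_rel|² = 101
v_rel×d = (10)·(13) − (1)·(17) = 113
since m = R²·101 − 113²:  R² = (12769 + 4300) / 101 = 169
R = √169 = 13  ⇒  r_B = 13 − 6 = 7

rB=7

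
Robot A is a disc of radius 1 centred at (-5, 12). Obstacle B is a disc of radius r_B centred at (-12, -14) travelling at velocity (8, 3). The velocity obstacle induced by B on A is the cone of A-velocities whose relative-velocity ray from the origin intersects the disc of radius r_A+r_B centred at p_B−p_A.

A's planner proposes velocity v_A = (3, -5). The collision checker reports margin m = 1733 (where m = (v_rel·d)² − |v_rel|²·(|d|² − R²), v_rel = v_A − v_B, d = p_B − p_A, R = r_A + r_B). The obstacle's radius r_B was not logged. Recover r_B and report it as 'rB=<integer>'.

m = 1733
d = (-7, -26);  v_rel = (-5, -8),  |v_rel|² = 89
v_rel×d = (-5)·(-26) − (-8)·(-7) = 74
since m = R²·89 − 74²:  R² = (5476 + 1733) / 89 = 81
R = √81 = 9  ⇒  r_B = 9 − 1 = 8

rB=8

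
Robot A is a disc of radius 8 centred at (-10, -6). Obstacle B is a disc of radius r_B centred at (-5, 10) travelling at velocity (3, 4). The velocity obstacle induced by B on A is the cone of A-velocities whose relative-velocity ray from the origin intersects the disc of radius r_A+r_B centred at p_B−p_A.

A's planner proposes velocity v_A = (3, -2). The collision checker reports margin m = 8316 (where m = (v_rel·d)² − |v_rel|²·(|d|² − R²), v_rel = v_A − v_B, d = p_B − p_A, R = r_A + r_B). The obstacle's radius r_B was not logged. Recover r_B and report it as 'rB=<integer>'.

m = 8316
d = (5, 16);  v_rel = (0, -6),  |v_rel|² = 36
v_rel×d = (0)·(16) − (-6)·(5) = 30
since m = R²·36 − 30²:  R² = (900 + 8316) / 36 = 256
R = √256 = 16  ⇒  r_B = 16 − 8 = 8

rB=8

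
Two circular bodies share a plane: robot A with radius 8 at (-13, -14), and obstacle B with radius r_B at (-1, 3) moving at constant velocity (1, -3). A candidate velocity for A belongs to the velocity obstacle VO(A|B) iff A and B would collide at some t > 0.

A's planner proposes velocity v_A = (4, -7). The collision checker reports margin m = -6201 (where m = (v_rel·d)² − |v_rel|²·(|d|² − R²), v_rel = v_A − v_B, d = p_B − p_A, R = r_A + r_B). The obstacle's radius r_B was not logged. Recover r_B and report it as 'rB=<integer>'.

m = -6201
d = (12, 17);  v_rel = (3, -4),  |v_rel|² = 25
v_rel×d = (3)·(17) − (-4)·(12) = 99
since m = R²·25 − 99²:  R² = (9801 + -6201) / 25 = 144
R = √144 = 12  ⇒  r_B = 12 − 8 = 4

rB=4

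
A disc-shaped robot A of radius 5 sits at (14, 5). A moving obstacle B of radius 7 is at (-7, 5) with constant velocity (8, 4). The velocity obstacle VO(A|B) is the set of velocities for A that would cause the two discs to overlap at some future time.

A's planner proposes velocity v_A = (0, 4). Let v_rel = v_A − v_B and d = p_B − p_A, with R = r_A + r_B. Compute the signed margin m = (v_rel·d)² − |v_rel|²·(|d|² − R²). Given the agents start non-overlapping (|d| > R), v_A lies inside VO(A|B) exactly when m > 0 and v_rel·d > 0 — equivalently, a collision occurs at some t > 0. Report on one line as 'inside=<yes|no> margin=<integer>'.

d = (-21, 0),  |d|² = 441;  R = 5+7 = 12,  c = 441−12² = 297
v_rel = (-8, 0),  |v_rel|² = 64;  v_rel·d = (-8)·(-21) + (0)·(0) = 168
64·t² − 336·t + 297 = 0  ⇒  m = 168² − 64·297 = 9216
m = 9216 > 0,  v_rel·d = 168 > 0  ⇒  inside

inside=yes margin=9216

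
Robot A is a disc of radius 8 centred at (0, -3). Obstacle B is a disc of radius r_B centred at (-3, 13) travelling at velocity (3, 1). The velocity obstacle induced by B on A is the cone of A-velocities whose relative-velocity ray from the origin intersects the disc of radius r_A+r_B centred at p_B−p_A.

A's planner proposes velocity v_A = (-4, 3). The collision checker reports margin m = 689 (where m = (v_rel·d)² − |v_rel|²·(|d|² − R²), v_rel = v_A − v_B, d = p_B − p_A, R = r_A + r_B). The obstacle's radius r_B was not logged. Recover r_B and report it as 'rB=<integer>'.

m = 689
d = (-3, 16);  v_rel = (-7, 2),  |v_rel|² = 53
v_rel×d = (-7)·(16) − (2)·(-3) = -106
since m = R²·53 − (-106)²:  R² = (11236 + 689) / 53 = 225
R = √225 = 15  ⇒  r_B = 15 − 8 = 7

rB=7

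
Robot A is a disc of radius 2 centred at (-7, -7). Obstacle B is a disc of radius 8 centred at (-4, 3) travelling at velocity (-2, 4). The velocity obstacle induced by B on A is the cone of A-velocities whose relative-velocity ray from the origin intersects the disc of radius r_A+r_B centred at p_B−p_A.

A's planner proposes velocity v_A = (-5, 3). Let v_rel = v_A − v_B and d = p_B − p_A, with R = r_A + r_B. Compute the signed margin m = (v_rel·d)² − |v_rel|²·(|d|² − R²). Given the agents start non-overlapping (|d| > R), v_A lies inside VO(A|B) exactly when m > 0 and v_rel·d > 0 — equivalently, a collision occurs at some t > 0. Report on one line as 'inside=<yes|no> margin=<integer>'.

d = (3, 10),  |d|² = 109;  R = 2+8 = 10,  c = 109−10² = 9
v_rel = (-3, -1),  |v_rel|² = 10;  v_rel·d = (-3)·(3) + (-1)·(10) = -19
10·t² + 38·t + 9 = 0  ⇒  m = (-19)² − 10·9 = 271
m = 271 > 0,  v_rel·d = -19 < 0  ⇒  outside

inside=no margin=271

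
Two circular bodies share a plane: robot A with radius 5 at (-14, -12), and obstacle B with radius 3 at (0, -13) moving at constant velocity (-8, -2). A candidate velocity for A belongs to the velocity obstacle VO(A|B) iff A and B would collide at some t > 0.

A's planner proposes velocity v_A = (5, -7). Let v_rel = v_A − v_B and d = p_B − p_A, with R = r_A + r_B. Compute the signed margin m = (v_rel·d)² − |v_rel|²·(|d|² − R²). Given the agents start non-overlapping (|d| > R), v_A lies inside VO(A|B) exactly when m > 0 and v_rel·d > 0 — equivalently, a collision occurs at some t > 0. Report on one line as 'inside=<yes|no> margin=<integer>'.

d = (14, -1),  |d|² = 197;  R = 5+3 = 8,  c = 197−8² = 133
v_rel = (13, -5),  |v_rel|² = 194;  v_rel·d = (13)·(14) + (-5)·(-1) = 187
194·t² − 374·t + 133 = 0  ⇒  m = 187² − 194·133 = 9167
m = 9167 > 0,  v_rel·d = 187 > 0  ⇒  inside

inside=yes margin=9167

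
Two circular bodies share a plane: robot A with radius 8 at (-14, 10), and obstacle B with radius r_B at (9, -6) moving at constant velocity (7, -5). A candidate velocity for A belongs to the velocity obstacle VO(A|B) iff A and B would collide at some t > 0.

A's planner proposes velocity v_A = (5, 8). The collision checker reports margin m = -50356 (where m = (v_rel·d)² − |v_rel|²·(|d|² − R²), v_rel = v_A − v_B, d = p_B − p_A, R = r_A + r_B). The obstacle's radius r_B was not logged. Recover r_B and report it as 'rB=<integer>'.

m = -50356
d = (23, -16);  v_rel = (-2, 13),  |v_rel|² = 173
v_rel×d = (-2)·(-16) − (13)·(23) = -267
since m = R²·173 − (-267)²:  R² = (71289 + -50356) / 173 = 121
R = √121 = 11  ⇒  r_B = 11 − 8 = 3

rB=3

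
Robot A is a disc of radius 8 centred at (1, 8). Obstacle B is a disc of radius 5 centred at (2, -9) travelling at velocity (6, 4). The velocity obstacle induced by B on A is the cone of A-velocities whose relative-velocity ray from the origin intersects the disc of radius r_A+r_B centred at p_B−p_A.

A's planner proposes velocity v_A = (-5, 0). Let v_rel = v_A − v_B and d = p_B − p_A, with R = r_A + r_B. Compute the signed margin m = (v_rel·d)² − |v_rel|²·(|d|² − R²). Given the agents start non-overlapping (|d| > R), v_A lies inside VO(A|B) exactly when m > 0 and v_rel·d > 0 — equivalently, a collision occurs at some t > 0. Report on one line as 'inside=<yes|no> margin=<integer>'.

d = (1, -17),  |d|² = 290;  R = 8+5 = 13,  c = 290−13² = 121
v_rel = (-11, -4),  |v_rel|² = 137;  v_rel·d = (-11)·(1) + (-4)·(-17) = 57
137·t² − 114·t + 121 = 0  ⇒  m = 57² − 137·121 = -13328
m = -13328 < 0,  v_rel·d = 57 > 0  ⇒  outside

inside=no margin=-13328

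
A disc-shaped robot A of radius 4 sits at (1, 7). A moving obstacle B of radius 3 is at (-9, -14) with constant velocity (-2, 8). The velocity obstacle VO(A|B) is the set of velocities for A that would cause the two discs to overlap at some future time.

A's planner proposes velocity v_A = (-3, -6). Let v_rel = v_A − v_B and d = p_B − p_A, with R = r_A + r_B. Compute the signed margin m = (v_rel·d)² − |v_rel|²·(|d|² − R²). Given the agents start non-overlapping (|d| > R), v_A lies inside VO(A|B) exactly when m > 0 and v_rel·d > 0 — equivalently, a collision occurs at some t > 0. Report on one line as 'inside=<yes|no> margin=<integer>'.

d = (-10, -21),  |d|² = 541;  R = 4+3 = 7,  c = 541−7² = 492
v_rel = (-1, -14),  |v_rel|² = 197;  v_rel·d = (-1)·(-10) + (-14)·(-21) = 304
197·t² − 608·t + 492 = 0  ⇒  m = 304² − 197·492 = -4508
m = -4508 < 0,  v_rel·d = 304 > 0  ⇒  outside

inside=no margin=-4508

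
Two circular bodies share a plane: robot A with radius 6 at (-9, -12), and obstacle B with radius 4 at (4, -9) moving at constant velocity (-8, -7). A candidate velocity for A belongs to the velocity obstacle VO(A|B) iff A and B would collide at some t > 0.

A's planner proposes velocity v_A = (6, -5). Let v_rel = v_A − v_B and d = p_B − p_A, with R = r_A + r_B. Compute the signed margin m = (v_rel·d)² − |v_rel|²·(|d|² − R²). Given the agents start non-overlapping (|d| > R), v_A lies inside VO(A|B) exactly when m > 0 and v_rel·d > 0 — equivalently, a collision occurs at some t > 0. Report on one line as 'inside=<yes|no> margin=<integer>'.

d = (13, 3),  |d|² = 178;  R = 6+4 = 10,  c = 178−10² = 78
v_rel = (14, 2),  |v_rel|² = 200;  v_rel·d = (14)·(13) + (2)·(3) = 188
200·t² − 376·t + 78 = 0  ⇒  m = 188² − 200·78 = 19744
m = 19744 > 0,  v_rel·d = 188 > 0  ⇒  inside

inside=yes margin=19744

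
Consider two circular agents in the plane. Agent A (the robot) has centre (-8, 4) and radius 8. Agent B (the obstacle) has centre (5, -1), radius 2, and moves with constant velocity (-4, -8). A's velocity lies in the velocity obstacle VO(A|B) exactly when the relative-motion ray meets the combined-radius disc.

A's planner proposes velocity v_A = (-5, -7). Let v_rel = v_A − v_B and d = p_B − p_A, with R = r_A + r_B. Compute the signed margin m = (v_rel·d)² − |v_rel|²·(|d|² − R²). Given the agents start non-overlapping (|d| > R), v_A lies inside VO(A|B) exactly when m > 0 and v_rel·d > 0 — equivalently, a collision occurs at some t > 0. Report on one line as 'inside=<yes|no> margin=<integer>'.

d = (13, -5),  |d|² = 194;  R = 8+2 = 10,  c = 194−10² = 94
v_rel = (-1, 1),  |v_rel|² = 2;  v_rel·d = (-1)·(13) + (1)·(-5) = -18
2·t² + 36·t + 94 = 0  ⇒  m = (-18)² − 2·94 = 136
m = 136 > 0,  v_rel·d = -18 < 0  ⇒  outside

inside=no margin=136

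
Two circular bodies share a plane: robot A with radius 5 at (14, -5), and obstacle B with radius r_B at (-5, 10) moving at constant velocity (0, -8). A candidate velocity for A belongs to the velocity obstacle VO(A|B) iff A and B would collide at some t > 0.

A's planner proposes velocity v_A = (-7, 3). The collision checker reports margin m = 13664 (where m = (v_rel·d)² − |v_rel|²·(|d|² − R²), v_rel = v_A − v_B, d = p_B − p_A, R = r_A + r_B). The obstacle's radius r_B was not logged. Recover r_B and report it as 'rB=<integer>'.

m = 13664
d = (-19, 15);  v_rel = (-7, 11),  |v_rel|² = 170
v_rel×d = (-7)·(15) − (11)·(-19) = 104
since m = R²·170 − 104²:  R² = (10816 + 13664) / 170 = 144
R = √144 = 12  ⇒  r_B = 12 − 5 = 7

rB=7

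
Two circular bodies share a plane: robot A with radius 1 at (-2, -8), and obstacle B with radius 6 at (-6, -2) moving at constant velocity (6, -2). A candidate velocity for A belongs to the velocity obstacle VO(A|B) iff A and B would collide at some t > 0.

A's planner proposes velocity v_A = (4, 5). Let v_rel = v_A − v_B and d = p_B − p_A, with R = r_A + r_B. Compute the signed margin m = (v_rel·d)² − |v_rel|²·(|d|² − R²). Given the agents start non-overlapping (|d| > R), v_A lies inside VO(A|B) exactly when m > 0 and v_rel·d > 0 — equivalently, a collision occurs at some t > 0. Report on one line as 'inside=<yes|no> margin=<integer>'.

d = (-4, 6),  |d|² = 52;  R = 1+6 = 7,  c = 52−7² = 3
v_rel = (-2, 7),  |v_rel|² = 53;  v_rel·d = (-2)·(-4) + (7)·(6) = 50
53·t² − 100·t + 3 = 0  ⇒  m = 50² − 53·3 = 2341
m = 2341 > 0,  v_rel·d = 50 > 0  ⇒  inside

inside=yes margin=2341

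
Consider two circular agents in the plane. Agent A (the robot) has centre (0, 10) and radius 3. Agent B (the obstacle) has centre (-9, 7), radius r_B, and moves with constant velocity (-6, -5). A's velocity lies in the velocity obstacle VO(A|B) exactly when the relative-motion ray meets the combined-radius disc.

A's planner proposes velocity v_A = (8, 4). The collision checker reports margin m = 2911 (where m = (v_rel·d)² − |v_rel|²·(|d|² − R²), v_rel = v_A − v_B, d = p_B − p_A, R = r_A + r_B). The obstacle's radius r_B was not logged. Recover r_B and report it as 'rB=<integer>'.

m = 2911
d = (-9, -3);  v_rel = (14, 9),  |v_rel|² = 277
v_rel×d = (14)·(-3) − (9)·(-9) = 39
since m = R²·277 − 39²:  R² = (1521 + 2911) / 277 = 16
R = √16 = 4  ⇒  r_B = 4 − 3 = 1

rB=1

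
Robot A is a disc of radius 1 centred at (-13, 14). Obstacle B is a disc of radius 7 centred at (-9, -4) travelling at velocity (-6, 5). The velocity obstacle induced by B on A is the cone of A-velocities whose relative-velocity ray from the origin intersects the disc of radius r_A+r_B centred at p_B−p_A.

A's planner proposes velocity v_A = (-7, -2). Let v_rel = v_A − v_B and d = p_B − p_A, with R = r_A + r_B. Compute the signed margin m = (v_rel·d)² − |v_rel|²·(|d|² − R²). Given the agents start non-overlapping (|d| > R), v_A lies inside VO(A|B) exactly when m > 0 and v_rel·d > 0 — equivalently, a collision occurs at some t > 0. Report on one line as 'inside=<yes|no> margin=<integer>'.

d = (4, -18),  |d|² = 340;  R = 1+7 = 8,  c = 340−8² = 276
v_rel = (-1, -7),  |v_rel|² = 50;  v_rel·d = (-1)·(4) + (-7)·(-18) = 122
50·t² − 244·t + 276 = 0  ⇒  m = 122² − 50·276 = 1084
m = 1084 > 0,  v_rel·d = 122 > 0  ⇒  inside

inside=yes margin=1084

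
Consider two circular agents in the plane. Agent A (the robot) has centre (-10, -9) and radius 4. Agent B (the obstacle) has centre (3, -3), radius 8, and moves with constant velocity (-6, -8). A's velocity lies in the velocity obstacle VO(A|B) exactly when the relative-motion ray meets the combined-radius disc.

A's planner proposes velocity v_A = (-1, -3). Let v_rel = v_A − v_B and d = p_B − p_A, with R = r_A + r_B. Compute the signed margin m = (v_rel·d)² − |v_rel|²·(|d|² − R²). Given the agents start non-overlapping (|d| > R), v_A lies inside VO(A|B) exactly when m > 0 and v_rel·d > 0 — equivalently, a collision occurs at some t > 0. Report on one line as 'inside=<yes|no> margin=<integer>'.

d = (13, 6),  |d|² = 205;  R = 4+8 = 12,  c = 205−12² = 61
v_rel = (5, 5),  |v_rel|² = 50;  v_rel·d = (5)·(13) + (5)·(6) = 95
50·t² − 190·t + 61 = 0  ⇒  m = 95² − 50·61 = 5975
m = 5975 > 0,  v_rel·d = 95 > 0  ⇒  inside

inside=yes margin=5975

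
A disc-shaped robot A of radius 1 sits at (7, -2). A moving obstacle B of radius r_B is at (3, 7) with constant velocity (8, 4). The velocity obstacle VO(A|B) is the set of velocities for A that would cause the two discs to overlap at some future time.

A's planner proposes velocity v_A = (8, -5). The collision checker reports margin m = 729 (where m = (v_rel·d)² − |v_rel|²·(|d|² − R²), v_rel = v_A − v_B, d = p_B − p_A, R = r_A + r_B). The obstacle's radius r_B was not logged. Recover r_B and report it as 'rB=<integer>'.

m = 729
d = (-4, 9);  v_rel = (0, -9),  |v_rel|² = 81
v_rel×d = (0)·(9) − (-9)·(-4) = -36
since m = R²·81 − (-36)²:  R² = (1296 + 729) / 81 = 25
R = √25 = 5  ⇒  r_B = 5 − 1 = 4

rB=4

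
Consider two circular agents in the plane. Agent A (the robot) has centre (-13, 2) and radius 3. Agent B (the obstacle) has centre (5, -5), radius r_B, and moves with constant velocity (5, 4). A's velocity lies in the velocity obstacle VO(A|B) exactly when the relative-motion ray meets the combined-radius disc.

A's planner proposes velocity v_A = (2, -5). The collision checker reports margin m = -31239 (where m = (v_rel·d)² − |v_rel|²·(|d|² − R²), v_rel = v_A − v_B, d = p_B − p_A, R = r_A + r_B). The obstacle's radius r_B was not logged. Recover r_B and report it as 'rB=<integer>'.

m = -31239
d = (18, -7);  v_rel = (-3, -9),  |v_rel|² = 90
v_rel×d = (-3)·(-7) − (-9)·(18) = 183
since m = R²·90 − 183²:  R² = (33489 + -31239) / 90 = 25
R = √25 = 5  ⇒  r_B = 5 − 3 = 2

rB=2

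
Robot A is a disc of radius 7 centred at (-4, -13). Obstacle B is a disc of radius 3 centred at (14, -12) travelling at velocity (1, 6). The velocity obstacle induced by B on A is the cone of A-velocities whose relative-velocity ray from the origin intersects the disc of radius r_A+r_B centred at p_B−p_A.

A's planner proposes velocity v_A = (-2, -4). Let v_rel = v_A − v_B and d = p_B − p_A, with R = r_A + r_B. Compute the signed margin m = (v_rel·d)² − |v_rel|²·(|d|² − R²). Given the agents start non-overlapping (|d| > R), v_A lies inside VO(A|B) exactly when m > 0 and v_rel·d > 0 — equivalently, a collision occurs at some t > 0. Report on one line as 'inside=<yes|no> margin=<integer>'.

d = (18, 1),  |d|² = 325;  R = 7+3 = 10,  c = 325−10² = 225
v_rel = (-3, -10),  |v_rel|² = 109;  v_rel·d = (-3)·(18) + (-10)·(1) = -64
109·t² + 128·t + 225 = 0  ⇒  m = (-64)² − 109·225 = -20429
m = -20429 < 0,  v_rel·d = -64 < 0  ⇒  outside

inside=no margin=-20429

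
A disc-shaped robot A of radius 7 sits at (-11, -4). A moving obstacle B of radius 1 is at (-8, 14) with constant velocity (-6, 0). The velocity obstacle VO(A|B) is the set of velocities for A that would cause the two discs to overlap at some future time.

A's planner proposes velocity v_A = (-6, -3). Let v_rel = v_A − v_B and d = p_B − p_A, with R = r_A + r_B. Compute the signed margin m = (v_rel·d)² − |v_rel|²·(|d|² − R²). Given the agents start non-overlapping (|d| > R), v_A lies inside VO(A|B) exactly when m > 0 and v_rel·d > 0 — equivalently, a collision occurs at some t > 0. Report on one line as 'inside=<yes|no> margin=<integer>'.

d = (3, 18),  |d|² = 333;  R = 7+1 = 8,  c = 333−8² = 269
v_rel = (0, -3),  |v_rel|² = 9;  v_rel·d = (0)·(3) + (-3)·(18) = -54
9·t² + 108·t + 269 = 0  ⇒  m = (-54)² − 9·269 = 495
m = 495 > 0,  v_rel·d = -54 < 0  ⇒  outside

inside=no margin=495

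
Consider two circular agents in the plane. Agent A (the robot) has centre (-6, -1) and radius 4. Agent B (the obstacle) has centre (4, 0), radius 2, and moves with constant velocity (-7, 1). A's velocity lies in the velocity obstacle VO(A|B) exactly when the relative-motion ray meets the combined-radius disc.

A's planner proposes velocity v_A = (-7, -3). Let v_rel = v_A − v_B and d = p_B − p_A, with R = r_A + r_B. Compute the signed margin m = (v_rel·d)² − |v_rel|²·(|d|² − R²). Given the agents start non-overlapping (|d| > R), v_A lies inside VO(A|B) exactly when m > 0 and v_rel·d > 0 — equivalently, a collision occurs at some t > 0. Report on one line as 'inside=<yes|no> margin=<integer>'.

d = (10, 1),  |d|² = 101;  R = 4+2 = 6,  c = 101−6² = 65
v_rel = (0, -4),  |v_rel|² = 16;  v_rel·d = (0)·(10) + (-4)·(1) = -4
16·t² + 8·t + 65 = 0  ⇒  m = (-4)² − 16·65 = -1024
m = -1024 < 0,  v_rel·d = -4 < 0  ⇒  outside

inside=no margin=-1024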